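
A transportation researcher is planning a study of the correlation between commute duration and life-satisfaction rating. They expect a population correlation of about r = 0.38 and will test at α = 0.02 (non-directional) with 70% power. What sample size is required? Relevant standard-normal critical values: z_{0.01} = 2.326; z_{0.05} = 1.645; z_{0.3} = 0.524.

n = 54

Fisher's z: C = ½·ln((1+r)/(1−r)) = ½·ln(2.2258) = 0.4001.
n = ((z_{α/2} + z_β)/C)² + 3.
(2.326 + 0.524) / 0.4001 = 2.850 / 0.4001 = 7.123.
n = 7.123² + 3 = 50.74 + 3 = 53.7.
Round up.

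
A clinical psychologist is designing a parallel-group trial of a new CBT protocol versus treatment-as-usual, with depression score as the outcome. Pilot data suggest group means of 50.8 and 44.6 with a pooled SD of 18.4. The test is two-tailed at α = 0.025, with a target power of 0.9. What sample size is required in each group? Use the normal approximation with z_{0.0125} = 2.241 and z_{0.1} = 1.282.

Cohen's d = |M₁ − M₂| / SD_pooled = |50.8 − 44.6| / 18.4 = 6.2 / 18.4 = 0.337.
For two independent groups with equal n: n = 2·((z_{α/2} + z_β) / d)².
z_{α/2} + z_β = 2.241 + 1.282 = 3.523.
n = 2 × (3.523 / 0.337)² = 2 × 10.454² = 2 × 109.29 = 218.6.
Round up to the next whole participant.

n = 219 per group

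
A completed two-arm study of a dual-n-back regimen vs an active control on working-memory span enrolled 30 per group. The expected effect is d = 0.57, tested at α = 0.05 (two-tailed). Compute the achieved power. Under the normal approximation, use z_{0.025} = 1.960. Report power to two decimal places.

power ≈ 0.60

For two equal groups, power = Φ(d·√(n/2) − z_{α/2}).
d·√(n/2) = 0.57 × √(30/2) = 0.57 × 3.873 = 2.208.
z_β = 2.208 − 1.960 = 0.248.
Power = Φ(0.248) = 0.598.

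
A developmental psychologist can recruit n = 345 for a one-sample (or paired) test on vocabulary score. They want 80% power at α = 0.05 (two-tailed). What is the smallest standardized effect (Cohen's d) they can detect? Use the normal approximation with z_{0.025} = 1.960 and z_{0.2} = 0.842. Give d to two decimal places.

d_min ≈ 0.15

For a single sample (or paired design) of n = 345: d_min = (z_{α/2} + z_β)/√n.
z-sum = 1.960 + 0.842 = 2.802.
d_min = 2.802 / √345 = 2.802 / 18.574 = 0.151.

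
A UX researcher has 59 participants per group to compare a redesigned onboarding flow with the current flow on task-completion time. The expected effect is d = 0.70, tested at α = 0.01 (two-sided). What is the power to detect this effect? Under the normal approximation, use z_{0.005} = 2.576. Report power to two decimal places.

power ≈ 0.89

For two equal groups, power = Φ(d·√(n/2) − z_{α/2}).
d·√(n/2) = 0.70 × √(59/2) = 0.70 × 5.431 = 3.802.
z_β = 3.802 − 2.576 = 1.226.
Power = Φ(1.226) = 0.890.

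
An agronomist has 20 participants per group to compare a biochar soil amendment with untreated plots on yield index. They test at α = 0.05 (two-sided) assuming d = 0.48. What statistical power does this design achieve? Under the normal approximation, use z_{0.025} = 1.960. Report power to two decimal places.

power ≈ 0.33

For two equal groups, power = Φ(d·√(n/2) − z_{α/2}).
d·√(n/2) = 0.48 × √(20/2) = 0.48 × 3.162 = 1.518.
z_β = 1.518 − 1.960 = -0.442.
Power = Φ(-0.442) = 0.329.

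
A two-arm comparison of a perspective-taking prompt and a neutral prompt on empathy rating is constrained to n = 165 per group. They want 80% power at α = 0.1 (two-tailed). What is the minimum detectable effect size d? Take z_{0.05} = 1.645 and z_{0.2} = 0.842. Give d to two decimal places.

For two independent groups of n = 165 each: d_min = (z_{α/2} + z_β)·√(2/n).
z-sum = 1.645 + 0.842 = 2.487.
d_min = 2.487 × √(2/165) = 2.487 × 0.1101 = 0.274.

d_min ≈ 0.27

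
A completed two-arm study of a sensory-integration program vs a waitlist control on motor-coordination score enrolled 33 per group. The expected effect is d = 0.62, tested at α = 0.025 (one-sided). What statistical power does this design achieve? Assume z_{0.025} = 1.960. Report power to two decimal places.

power ≈ 0.71

For two equal groups, power = Φ(d·√(n/2) − z_{α}).
d·√(n/2) = 0.62 × √(33/2) = 0.62 × 4.062 = 2.518.
z_β = 2.518 − 1.960 = 0.558.
Power = Φ(0.558) = 0.712.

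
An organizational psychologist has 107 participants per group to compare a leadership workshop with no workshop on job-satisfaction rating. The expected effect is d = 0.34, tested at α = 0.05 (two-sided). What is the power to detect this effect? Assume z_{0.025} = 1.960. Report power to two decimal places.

For two equal groups, power = Φ(d·√(n/2) − z_{α/2}).
d·√(n/2) = 0.34 × √(107/2) = 0.34 × 7.314 = 2.487.
z_β = 2.487 − 1.960 = 0.527.
Power = Φ(0.527) = 0.701.

power ≈ 0.70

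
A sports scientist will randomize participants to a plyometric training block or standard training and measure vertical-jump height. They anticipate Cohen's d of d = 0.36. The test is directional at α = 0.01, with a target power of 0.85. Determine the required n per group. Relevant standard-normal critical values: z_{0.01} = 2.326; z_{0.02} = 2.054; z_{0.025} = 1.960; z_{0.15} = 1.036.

For two independent groups with equal n: n = 2·((z_{α} + z_β) / d)².
z_{α} + z_β = 2.326 + 1.036 = 3.362.
n = 2 × (3.362 / 0.36)² = 2 × 9.339² = 2 × 87.21 = 174.4.
Round up to the next whole participant.

n = 175 per group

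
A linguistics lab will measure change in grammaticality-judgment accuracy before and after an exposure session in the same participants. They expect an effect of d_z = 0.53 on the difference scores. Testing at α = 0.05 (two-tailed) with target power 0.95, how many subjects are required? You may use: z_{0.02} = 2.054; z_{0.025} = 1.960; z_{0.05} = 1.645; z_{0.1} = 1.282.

For a paired (one-sample on differences) test: n = ((z_{α/2} + z_β) / d)².
z_{α/2} + z_β = 1.960 + 1.645 = 3.605.
n = (3.605 / 0.53)² = 6.802² = 46.27.
Round up.

n = 47 pairs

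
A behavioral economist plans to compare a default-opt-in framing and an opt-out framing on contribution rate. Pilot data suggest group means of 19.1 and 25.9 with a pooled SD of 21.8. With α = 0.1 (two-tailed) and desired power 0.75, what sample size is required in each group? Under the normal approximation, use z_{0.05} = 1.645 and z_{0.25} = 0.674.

Cohen's d = |M₁ − M₂| / SD_pooled = |19.1 − 25.9| / 21.8 = 6.8 / 21.8 = 0.312.
For two independent groups with equal n: n = 2·((z_{α/2} + z_β) / d)².
z_{α/2} + z_β = 1.645 + 0.674 = 2.319.
n = 2 × (2.319 / 0.312)² = 2 × 7.433² = 2 × 55.24 = 110.5.
Round up to the next whole participant.

n = 111 per group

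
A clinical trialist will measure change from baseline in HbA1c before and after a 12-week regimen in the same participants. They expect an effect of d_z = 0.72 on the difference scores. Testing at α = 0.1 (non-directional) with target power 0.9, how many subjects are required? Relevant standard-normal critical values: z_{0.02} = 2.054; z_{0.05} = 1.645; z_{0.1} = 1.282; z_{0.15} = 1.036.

n = 17 pairs

For a paired (one-sample on differences) test: n = ((z_{α/2} + z_β) / d)².
z_{α/2} + z_β = 1.645 + 1.282 = 2.927.
n = (2.927 / 0.72)² = 4.065² = 16.53.
Round up.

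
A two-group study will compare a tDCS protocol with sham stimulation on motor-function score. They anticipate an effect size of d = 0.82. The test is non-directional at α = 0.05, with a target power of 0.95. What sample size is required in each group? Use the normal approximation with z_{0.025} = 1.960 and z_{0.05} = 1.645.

For two independent groups with equal n: n = 2·((z_{α/2} + z_β) / d)².
z_{α/2} + z_β = 1.960 + 1.645 = 3.605.
n = 2 × (3.605 / 0.82)² = 2 × 4.396² = 2 × 19.33 = 38.7.
Round up to the next whole participant.

n = 39 per group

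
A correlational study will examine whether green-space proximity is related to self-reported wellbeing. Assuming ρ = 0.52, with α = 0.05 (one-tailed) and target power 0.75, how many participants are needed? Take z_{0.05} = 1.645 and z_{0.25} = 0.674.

Fisher's z: C = ½·ln((1+r)/(1−r)) = ½·ln(3.1667) = 0.5763.
n = ((z_{α} + z_β)/C)² + 3.
(1.645 + 0.674) / 0.5763 = 2.319 / 0.5763 = 4.024.
n = 4.024² + 3 = 16.19 + 3 = 19.2.
Round up.

n = 20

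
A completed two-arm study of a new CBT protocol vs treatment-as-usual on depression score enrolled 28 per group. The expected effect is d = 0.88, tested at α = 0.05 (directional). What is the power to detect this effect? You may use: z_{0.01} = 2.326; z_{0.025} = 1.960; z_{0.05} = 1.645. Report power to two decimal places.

For two equal groups, power = Φ(d·√(n/2) − z_{α}).
d·√(n/2) = 0.88 × √(28/2) = 0.88 × 3.742 = 3.293.
z_β = 3.293 − 1.645 = 1.648.
Power = Φ(1.648) = 0.950.

power ≈ 0.95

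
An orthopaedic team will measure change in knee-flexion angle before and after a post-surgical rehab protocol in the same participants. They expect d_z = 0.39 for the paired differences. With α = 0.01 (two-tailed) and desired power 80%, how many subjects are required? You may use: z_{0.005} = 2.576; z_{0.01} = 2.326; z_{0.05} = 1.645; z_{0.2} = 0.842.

For a paired (one-sample on differences) test: n = ((z_{α/2} + z_β) / d)².
z_{α/2} + z_β = 2.576 + 0.842 = 3.418.
n = (3.418 / 0.39)² = 8.764² = 76.81.
Round up.

n = 77 pairs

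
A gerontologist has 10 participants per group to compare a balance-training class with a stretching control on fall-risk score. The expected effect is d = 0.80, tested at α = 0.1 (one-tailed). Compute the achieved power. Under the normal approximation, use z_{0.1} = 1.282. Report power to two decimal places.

power ≈ 0.69

For two equal groups, power = Φ(d·√(n/2) − z_{α}).
d·√(n/2) = 0.80 × √(10/2) = 0.80 × 2.236 = 1.789.
z_β = 1.789 − 1.282 = 0.507.
Power = Φ(0.507) = 0.694.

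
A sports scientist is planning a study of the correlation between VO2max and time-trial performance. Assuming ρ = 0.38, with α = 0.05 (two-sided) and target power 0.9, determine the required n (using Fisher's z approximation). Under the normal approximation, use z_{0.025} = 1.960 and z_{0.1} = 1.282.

Fisher's z: C = ½·ln((1+r)/(1−r)) = ½·ln(2.2258) = 0.4001.
n = ((z_{α/2} + z_β)/C)² + 3.
(1.960 + 1.282) / 0.4001 = 3.242 / 0.4001 = 8.103.
n = 8.103² + 3 = 65.66 + 3 = 68.7.
Round up.

n = 69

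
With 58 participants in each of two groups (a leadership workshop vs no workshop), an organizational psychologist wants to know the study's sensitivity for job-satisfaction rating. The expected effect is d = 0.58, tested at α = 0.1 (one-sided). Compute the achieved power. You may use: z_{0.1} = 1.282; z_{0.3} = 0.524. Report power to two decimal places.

power ≈ 0.97

For two equal groups, power = Φ(d·√(n/2) − z_{α}).
d·√(n/2) = 0.58 × √(58/2) = 0.58 × 5.385 = 3.123.
z_β = 3.123 − 1.282 = 1.841.
Power = Φ(1.841) = 0.967.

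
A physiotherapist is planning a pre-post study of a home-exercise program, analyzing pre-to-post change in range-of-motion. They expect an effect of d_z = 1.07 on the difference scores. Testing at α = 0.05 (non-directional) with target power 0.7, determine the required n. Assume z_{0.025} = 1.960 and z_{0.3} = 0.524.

n = 6 pairs

For a paired (one-sample on differences) test: n = ((z_{α/2} + z_β) / d)².
z_{α/2} + z_β = 1.960 + 0.524 = 2.484.
n = (2.484 / 1.07)² = 2.321² = 5.39.
Round up.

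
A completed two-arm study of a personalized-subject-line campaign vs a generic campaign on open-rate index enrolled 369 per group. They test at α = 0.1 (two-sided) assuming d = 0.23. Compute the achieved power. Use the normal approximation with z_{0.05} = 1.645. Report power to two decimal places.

power ≈ 0.93

For two equal groups, power = Φ(d·√(n/2) − z_{α/2}).
d·√(n/2) = 0.23 × √(369/2) = 0.23 × 13.583 = 3.124.
z_β = 3.124 − 1.645 = 1.479.
Power = Φ(1.479) = 0.930.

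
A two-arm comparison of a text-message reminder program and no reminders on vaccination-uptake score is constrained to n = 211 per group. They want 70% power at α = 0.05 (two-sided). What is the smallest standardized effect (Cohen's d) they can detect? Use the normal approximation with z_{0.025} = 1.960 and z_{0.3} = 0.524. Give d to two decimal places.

For two independent groups of n = 211 each: d_min = (z_{α/2} + z_β)·√(2/n).
z-sum = 1.960 + 0.524 = 2.484.
d_min = 2.484 × √(2/211) = 2.484 × 0.0974 = 0.242.

d_min ≈ 0.24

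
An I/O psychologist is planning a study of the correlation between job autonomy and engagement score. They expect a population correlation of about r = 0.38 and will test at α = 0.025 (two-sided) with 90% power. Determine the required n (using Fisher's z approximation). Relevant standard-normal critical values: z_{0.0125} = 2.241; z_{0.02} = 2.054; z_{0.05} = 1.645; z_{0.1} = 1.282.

Fisher's z: C = ½·ln((1+r)/(1−r)) = ½·ln(2.2258) = 0.4001.
n = ((z_{α/2} + z_β)/C)² + 3.
(2.241 + 1.282) / 0.4001 = 3.523 / 0.4001 = 8.805.
n = 8.805² + 3 = 77.53 + 3 = 80.5.
Round up.

n = 81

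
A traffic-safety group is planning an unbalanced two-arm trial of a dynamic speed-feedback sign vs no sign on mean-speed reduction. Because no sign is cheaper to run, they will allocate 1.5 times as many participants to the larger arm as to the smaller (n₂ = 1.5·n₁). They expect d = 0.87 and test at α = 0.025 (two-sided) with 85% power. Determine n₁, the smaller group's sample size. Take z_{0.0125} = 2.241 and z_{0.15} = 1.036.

n₁ = 24

With allocation ratio k = n₂/n₁ = 1.5, Var(x̄₁−x̄₂) = σ²(1/n₁ + 1/(k·n₁)) = σ²·(k+1)/(k·n₁).
So n₁ = (1 + 1/k)·((z_{α/2} + z_β)/d)² = 1.667 × (3.277/0.87)².
n₁ = 1.667 × 14.19 = 23.6.
Round up: n₁ = 24, giving n₂ = 1.5 × 24 = 36.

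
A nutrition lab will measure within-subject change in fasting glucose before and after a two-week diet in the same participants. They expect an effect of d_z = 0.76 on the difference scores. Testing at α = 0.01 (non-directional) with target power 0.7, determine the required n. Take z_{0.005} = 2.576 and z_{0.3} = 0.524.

n = 17 pairs

For a paired (one-sample on differences) test: n = ((z_{α/2} + z_β) / d)².
z_{α/2} + z_β = 2.576 + 0.524 = 3.100.
n = (3.100 / 0.76)² = 4.079² = 16.64.
Round up.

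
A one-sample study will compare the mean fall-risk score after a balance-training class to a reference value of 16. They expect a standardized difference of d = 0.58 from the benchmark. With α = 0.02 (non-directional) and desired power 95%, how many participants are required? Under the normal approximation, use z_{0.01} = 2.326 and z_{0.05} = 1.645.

n = 47

For a one-sample test: n = ((z_{α/2} + z_β) / d)².
z_{α/2} + z_β = 2.326 + 1.645 = 3.971.
n = (3.971 / 0.58)² = 6.847² = 46.88.
Round up.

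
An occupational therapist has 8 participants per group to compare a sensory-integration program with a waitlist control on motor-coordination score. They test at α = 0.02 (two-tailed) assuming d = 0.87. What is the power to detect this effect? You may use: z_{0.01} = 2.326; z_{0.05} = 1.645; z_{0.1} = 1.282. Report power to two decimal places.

For two equal groups, power = Φ(d·√(n/2) − z_{α/2}).
d·√(n/2) = 0.87 × √(8/2) = 0.87 × 2.000 = 1.740.
z_β = 1.740 − 2.326 = -0.586.
Power = Φ(-0.586) = 0.279.

power ≈ 0.28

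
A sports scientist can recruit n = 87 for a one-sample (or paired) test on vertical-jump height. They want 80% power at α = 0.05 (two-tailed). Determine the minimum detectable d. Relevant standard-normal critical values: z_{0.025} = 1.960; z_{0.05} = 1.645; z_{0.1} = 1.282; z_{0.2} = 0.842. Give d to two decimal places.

For a single sample (or paired design) of n = 87: d_min = (z_{α/2} + z_β)/√n.
z-sum = 1.960 + 0.842 = 2.802.
d_min = 2.802 / √87 = 2.802 / 9.327 = 0.300.

d_min ≈ 0.30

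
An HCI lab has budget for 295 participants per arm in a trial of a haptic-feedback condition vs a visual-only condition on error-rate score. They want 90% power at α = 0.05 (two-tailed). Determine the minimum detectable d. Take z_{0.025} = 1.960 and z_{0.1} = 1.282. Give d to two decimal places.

d_min ≈ 0.27

For two independent groups of n = 295 each: d_min = (z_{α/2} + z_β)·√(2/n).
z-sum = 1.960 + 1.282 = 3.242.
d_min = 3.242 × √(2/295) = 3.242 × 0.0823 = 0.267.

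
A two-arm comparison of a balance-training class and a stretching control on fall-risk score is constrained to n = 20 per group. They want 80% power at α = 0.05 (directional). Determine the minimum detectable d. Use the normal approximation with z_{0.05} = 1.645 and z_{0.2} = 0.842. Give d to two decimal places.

d_min ≈ 0.79

For two independent groups of n = 20 each: d_min = (z_{α} + z_β)·√(2/n).
z-sum = 1.645 + 0.842 = 2.487.
d_min = 2.487 × √(2/20) = 2.487 × 0.3162 = 0.786.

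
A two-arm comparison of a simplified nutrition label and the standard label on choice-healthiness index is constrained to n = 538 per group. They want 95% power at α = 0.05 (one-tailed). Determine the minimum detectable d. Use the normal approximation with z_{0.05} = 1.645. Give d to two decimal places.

d_min ≈ 0.20

For two independent groups of n = 538 each: d_min = (z_{α} + z_β)·√(2/n).
z-sum = 1.645 + 1.645 = 3.290.
d_min = 3.290 × √(2/538) = 3.290 × 0.0610 = 0.201.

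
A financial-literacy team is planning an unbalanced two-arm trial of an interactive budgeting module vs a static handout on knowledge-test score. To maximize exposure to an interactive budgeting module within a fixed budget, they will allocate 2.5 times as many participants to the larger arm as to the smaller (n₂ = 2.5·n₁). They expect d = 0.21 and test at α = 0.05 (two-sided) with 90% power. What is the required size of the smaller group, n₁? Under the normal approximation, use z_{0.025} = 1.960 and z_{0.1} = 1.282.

With allocation ratio k = n₂/n₁ = 2.5, Var(x̄₁−x̄₂) = σ²(1/n₁ + 1/(k·n₁)) = σ²·(k+1)/(k·n₁).
So n₁ = (1 + 1/k)·((z_{α/2} + z_β)/d)² = 1.400 × (3.242/0.21)².
n₁ = 1.400 × 238.33 = 333.7.
Round up: n₁ = 334, giving n₂ = 2.5 × 334 = 835.

n₁ = 334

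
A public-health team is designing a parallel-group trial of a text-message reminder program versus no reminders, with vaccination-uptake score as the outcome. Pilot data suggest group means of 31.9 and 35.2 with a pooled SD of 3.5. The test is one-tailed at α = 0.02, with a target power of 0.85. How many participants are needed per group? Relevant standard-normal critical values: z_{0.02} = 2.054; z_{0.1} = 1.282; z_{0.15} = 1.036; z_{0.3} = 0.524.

Cohen's d = |M₁ − M₂| / SD_pooled = |31.9 − 35.2| / 3.5 = 3.3 / 3.5 = 0.943.
For two independent groups with equal n: n = 2·((z_{α} + z_β) / d)².
z_{α} + z_β = 2.054 + 1.036 = 3.090.
n = 2 × (3.090 / 0.943)² = 2 × 3.277² = 2 × 10.74 = 21.5.
Round up to the next whole participant.

n = 22 per group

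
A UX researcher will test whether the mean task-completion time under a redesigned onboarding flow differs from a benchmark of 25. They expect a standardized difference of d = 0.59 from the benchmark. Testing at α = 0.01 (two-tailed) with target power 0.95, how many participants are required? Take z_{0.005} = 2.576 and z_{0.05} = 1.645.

n = 52

For a one-sample test: n = ((z_{α/2} + z_β) / d)².
z_{α/2} + z_β = 2.576 + 1.645 = 4.221.
n = (4.221 / 0.59)² = 7.154² = 51.18.
Round up.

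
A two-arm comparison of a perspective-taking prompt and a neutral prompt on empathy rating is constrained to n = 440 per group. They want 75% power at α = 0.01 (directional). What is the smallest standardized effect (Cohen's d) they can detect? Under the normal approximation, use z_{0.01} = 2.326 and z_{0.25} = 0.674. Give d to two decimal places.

For two independent groups of n = 440 each: d_min = (z_{α} + z_β)·√(2/n).
z-sum = 2.326 + 0.674 = 3.000.
d_min = 3.000 × √(2/440) = 3.000 × 0.0674 = 0.202.

d_min ≈ 0.20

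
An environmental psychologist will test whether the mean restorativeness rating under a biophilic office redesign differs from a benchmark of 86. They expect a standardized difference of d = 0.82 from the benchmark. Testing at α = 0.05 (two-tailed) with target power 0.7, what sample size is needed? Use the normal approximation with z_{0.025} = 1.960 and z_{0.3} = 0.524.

For a one-sample test: n = ((z_{α/2} + z_β) / d)².
z_{α/2} + z_β = 1.960 + 0.524 = 2.484.
n = (2.484 / 0.82)² = 3.029² = 9.18.
Round up.

n = 10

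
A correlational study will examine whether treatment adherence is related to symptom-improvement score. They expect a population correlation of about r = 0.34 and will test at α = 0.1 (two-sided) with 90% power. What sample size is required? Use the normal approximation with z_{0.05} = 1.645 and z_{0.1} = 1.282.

n = 72

Fisher's z: C = ½·ln((1+r)/(1−r)) = ½·ln(2.0303) = 0.3541.
n = ((z_{α/2} + z_β)/C)² + 3.
(1.645 + 1.282) / 0.3541 = 2.927 / 0.3541 = 8.266.
n = 8.266² + 3 = 68.33 + 3 = 71.3.
Round up.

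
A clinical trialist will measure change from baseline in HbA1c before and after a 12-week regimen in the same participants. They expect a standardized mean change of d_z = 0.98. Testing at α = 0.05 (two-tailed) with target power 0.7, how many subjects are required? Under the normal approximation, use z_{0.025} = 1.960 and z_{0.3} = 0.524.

For a paired (one-sample on differences) test: n = ((z_{α/2} + z_β) / d)².
z_{α/2} + z_β = 1.960 + 0.524 = 2.484.
n = (2.484 / 0.98)² = 2.535² = 6.42.
Round up.

n = 7 pairs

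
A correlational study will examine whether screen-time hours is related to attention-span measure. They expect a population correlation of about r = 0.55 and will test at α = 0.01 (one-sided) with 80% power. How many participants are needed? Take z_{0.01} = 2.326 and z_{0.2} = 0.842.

Fisher's z: C = ½·ln((1+r)/(1−r)) = ½·ln(3.4444) = 0.6184.
n = ((z_{α} + z_β)/C)² + 3.
(2.326 + 0.842) / 0.6184 = 3.168 / 0.6184 = 5.123.
n = 5.123² + 3 = 26.24 + 3 = 29.2.
Round up.

n = 30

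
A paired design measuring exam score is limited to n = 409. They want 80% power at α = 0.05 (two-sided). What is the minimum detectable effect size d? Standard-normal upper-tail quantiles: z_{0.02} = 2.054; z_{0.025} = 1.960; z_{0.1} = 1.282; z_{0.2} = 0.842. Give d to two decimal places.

d_min ≈ 0.14

For a single sample (or paired design) of n = 409: d_min = (z_{α/2} + z_β)/√n.
z-sum = 1.960 + 0.842 = 2.802.
d_min = 2.802 / √409 = 2.802 / 20.224 = 0.139.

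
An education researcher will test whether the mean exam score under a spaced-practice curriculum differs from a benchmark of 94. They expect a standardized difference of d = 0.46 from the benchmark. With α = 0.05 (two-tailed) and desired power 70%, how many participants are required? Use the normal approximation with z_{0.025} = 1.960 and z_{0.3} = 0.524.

For a one-sample test: n = ((z_{α/2} + z_β) / d)².
z_{α/2} + z_β = 1.960 + 0.524 = 2.484.
n = (2.484 / 0.46)² = 5.400² = 29.16.
Round up.

n = 30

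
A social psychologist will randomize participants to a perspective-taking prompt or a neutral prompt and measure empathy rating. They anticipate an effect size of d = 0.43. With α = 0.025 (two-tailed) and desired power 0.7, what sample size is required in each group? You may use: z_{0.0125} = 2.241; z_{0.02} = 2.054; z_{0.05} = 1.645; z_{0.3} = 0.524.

n = 83 per group

For two independent groups with equal n: n = 2·((z_{α/2} + z_β) / d)².
z_{α/2} + z_β = 2.241 + 0.524 = 2.765.
n = 2 × (2.765 / 0.43)² = 2 × 6.430² = 2 × 41.35 = 82.7.
Round up to the next whole participant.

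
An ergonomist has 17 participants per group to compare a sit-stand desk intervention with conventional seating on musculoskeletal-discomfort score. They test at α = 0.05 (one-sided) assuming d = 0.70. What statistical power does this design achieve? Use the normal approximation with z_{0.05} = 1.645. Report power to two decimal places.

power ≈ 0.65

For two equal groups, power = Φ(d·√(n/2) − z_{α}).
d·√(n/2) = 0.70 × √(17/2) = 0.70 × 2.915 = 2.041.
z_β = 2.041 − 1.645 = 0.396.
Power = Φ(0.396) = 0.654.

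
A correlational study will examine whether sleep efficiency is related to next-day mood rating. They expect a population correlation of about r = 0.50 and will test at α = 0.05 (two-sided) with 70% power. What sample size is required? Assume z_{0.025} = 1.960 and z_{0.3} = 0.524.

Fisher's z: C = ½·ln((1+r)/(1−r)) = ½·ln(3.0000) = 0.5493.
n = ((z_{α/2} + z_β)/C)² + 3.
(1.960 + 0.524) / 0.5493 = 2.484 / 0.5493 = 4.522.
n = 4.522² + 3 = 20.45 + 3 = 23.4.
Round up.

n = 24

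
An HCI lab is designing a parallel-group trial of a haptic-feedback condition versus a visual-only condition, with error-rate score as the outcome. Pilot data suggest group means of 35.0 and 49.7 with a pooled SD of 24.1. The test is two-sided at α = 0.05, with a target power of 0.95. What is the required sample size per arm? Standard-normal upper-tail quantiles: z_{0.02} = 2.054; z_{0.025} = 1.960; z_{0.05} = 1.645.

n = 70 per group

Cohen's d = |M₁ − M₂| / SD_pooled = |35.0 − 49.7| / 24.1 = 14.7 / 24.1 = 0.610.
For two independent groups with equal n: n = 2·((z_{α/2} + z_β) / d)².
z_{α/2} + z_β = 1.960 + 1.645 = 3.605.
n = 2 × (3.605 / 0.610)² = 2 × 5.910² = 2 × 34.93 = 69.9.
Round up to the next whole participant.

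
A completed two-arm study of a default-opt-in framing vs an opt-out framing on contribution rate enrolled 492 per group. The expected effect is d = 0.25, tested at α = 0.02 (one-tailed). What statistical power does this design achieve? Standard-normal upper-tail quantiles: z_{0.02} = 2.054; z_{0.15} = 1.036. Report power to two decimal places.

power ≈ 0.97

For two equal groups, power = Φ(d·√(n/2) − z_{α}).
d·√(n/2) = 0.25 × √(492/2) = 0.25 × 15.684 = 3.921.
z_β = 3.921 − 2.054 = 1.867.
Power = Φ(1.867) = 0.969.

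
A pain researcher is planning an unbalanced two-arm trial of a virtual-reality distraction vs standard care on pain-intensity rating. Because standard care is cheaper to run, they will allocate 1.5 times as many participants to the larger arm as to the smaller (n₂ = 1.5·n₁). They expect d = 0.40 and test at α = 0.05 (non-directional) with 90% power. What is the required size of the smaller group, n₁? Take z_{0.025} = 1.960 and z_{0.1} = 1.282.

With allocation ratio k = n₂/n₁ = 1.5, Var(x̄₁−x̄₂) = σ²(1/n₁ + 1/(k·n₁)) = σ²·(k+1)/(k·n₁).
So n₁ = (1 + 1/k)·((z_{α/2} + z_β)/d)² = 1.667 × (3.242/0.40)².
n₁ = 1.667 × 65.69 = 109.5.
Round up: n₁ = 110, giving n₂ = 1.5 × 110 = 165.

n₁ = 110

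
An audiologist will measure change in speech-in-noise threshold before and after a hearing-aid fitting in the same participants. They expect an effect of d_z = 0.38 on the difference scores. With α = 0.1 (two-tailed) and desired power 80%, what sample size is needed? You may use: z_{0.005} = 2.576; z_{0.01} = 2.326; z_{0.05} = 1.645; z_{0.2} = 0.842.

For a paired (one-sample on differences) test: n = ((z_{α/2} + z_β) / d)².
z_{α/2} + z_β = 1.645 + 0.842 = 2.487.
n = (2.487 / 0.38)² = 6.545² = 42.83.
Round up.

n = 43 pairs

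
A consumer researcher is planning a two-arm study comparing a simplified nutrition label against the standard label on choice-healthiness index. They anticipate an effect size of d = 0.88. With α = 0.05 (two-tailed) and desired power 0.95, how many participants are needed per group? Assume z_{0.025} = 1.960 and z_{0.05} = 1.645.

n = 34 per group

For two independent groups with equal n: n = 2·((z_{α/2} + z_β) / d)².
z_{α/2} + z_β = 1.960 + 1.645 = 3.605.
n = 2 × (3.605 / 0.88)² = 2 × 4.097² = 2 × 16.78 = 33.6.
Round up to the next whole participant.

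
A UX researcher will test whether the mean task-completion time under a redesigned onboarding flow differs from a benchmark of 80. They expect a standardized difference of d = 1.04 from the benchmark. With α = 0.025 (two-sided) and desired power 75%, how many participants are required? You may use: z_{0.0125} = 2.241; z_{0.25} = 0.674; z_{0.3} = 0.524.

For a one-sample test: n = ((z_{α/2} + z_β) / d)².
z_{α/2} + z_β = 2.241 + 0.674 = 2.915.
n = (2.915 / 1.04)² = 2.803² = 7.86.
Round up.

n = 8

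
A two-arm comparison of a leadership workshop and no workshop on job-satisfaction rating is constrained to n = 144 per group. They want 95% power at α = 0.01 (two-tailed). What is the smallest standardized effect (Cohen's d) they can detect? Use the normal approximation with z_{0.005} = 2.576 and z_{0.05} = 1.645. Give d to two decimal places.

d_min ≈ 0.50

For two independent groups of n = 144 each: d_min = (z_{α/2} + z_β)·√(2/n).
z-sum = 2.576 + 1.645 = 4.221.
d_min = 4.221 × √(2/144) = 4.221 × 0.1179 = 0.497.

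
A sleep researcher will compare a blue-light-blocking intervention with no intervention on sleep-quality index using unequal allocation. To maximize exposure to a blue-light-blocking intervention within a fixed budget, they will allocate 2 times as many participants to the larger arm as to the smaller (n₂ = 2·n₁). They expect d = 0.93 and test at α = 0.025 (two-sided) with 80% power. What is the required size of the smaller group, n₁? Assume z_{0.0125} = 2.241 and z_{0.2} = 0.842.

With allocation ratio k = n₂/n₁ = 2, Var(x̄₁−x̄₂) = σ²(1/n₁ + 1/(k·n₁)) = σ²·(k+1)/(k·n₁).
So n₁ = (1 + 1/k)·((z_{α/2} + z_β)/d)² = 1.500 × (3.083/0.93)².
n₁ = 1.500 × 10.99 = 16.5.
Round up: n₁ = 17, giving n₂ = 2 × 17 = 34.

n₁ = 17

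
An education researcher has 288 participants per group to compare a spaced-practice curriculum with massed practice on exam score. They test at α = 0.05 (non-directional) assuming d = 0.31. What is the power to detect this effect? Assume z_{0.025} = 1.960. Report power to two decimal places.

For two equal groups, power = Φ(d·√(n/2) − z_{α/2}).
d·√(n/2) = 0.31 × √(288/2) = 0.31 × 12.000 = 3.720.
z_β = 3.720 − 1.960 = 1.760.
Power = Φ(1.760) = 0.961.

power ≈ 0.96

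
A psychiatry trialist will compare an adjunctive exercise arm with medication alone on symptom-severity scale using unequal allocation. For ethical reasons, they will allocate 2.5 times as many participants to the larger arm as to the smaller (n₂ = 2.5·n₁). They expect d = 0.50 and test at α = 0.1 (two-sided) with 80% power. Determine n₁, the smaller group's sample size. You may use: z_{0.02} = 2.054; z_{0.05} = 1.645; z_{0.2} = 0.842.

n₁ = 35

With allocation ratio k = n₂/n₁ = 2.5, Var(x̄₁−x̄₂) = σ²(1/n₁ + 1/(k·n₁)) = σ²·(k+1)/(k·n₁).
So n₁ = (1 + 1/k)·((z_{α/2} + z_β)/d)² = 1.400 × (2.487/0.50)².
n₁ = 1.400 × 24.74 = 34.6.
Round up: n₁ = 35, giving n₂ = ⌈2.5 × 35⌉ = ⌈87.5⌉ = 88.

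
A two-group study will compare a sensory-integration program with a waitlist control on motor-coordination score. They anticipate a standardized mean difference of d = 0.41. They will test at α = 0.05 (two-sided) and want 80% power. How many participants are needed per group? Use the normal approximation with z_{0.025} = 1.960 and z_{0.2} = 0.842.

For two independent groups with equal n: n = 2·((z_{α/2} + z_β) / d)².
z_{α/2} + z_β = 1.960 + 0.842 = 2.802.
n = 2 × (2.802 / 0.41)² = 2 × 6.834² = 2 × 46.71 = 93.4.
Round up to the next whole participant.

n = 94 per group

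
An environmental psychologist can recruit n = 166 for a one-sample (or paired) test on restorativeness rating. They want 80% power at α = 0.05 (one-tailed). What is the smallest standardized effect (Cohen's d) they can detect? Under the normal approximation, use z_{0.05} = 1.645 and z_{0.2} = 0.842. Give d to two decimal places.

d_min ≈ 0.19

For a single sample (or paired design) of n = 166: d_min = (z_{α} + z_β)/√n.
z-sum = 1.645 + 0.842 = 2.487.
d_min = 2.487 / √166 = 2.487 / 12.884 = 0.193.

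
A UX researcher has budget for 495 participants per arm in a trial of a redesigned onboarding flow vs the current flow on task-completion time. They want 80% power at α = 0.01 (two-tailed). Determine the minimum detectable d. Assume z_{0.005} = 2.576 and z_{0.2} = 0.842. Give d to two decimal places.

For two independent groups of n = 495 each: d_min = (z_{α/2} + z_β)·√(2/n).
z-sum = 2.576 + 0.842 = 3.418.
d_min = 3.418 × √(2/495) = 3.418 × 0.0636 = 0.217.

d_min ≈ 0.22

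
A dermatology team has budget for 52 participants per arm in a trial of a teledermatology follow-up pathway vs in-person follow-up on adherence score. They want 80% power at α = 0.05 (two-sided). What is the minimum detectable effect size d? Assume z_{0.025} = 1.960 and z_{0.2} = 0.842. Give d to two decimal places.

d_min ≈ 0.55

For two independent groups of n = 52 each: d_min = (z_{α/2} + z_β)·√(2/n).
z-sum = 1.960 + 0.842 = 2.802.
d_min = 2.802 × √(2/52) = 2.802 × 0.1961 = 0.550.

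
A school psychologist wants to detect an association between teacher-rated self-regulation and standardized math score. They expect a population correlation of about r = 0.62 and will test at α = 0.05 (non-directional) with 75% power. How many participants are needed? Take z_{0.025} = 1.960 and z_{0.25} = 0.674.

Fisher's z: C = ½·ln((1+r)/(1−r)) = ½·ln(4.2632) = 0.7250.
n = ((z_{α/2} + z_β)/C)² + 3.
(1.960 + 0.674) / 0.7250 = 2.634 / 0.7250 = 3.633.
n = 3.633² + 3 = 13.20 + 3 = 16.2.
Round up.

n = 17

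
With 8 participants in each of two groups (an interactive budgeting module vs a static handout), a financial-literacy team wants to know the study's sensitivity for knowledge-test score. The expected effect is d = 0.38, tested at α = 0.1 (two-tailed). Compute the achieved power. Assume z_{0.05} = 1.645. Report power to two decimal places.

power ≈ 0.19

For two equal groups, power = Φ(d·√(n/2) − z_{α/2}).
d·√(n/2) = 0.38 × √(8/2) = 0.38 × 2.000 = 0.760.
z_β = 0.760 − 1.645 = -0.885.
Power = Φ(-0.885) = 0.188.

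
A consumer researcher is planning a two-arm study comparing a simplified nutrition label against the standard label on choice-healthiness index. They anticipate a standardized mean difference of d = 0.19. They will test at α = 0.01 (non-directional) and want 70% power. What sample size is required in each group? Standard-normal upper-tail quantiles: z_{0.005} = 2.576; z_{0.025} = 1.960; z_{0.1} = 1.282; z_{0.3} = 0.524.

n = 533 per group

For two independent groups with equal n: n = 2·((z_{α/2} + z_β) / d)².
z_{α/2} + z_β = 2.576 + 0.524 = 3.100.
n = 2 × (3.100 / 0.19)² = 2 × 16.316² = 2 × 266.20 = 532.4.
Round up to the next whole participant.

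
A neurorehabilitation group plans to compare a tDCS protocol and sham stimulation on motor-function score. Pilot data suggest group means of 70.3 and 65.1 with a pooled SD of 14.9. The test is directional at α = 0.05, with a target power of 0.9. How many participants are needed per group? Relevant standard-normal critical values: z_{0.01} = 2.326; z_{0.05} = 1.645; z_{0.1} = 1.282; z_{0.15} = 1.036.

n = 141 per group

Cohen's d = |M₁ − M₂| / SD_pooled = |70.3 − 65.1| / 14.9 = 5.2 / 14.9 = 0.349.
For two independent groups with equal n: n = 2·((z_{α} + z_β) / d)².
z_{α} + z_β = 1.645 + 1.282 = 2.927.
n = 2 × (2.927 / 0.349)² = 2 × 8.387² = 2 × 70.34 = 140.7.
Round up to the next whole participant.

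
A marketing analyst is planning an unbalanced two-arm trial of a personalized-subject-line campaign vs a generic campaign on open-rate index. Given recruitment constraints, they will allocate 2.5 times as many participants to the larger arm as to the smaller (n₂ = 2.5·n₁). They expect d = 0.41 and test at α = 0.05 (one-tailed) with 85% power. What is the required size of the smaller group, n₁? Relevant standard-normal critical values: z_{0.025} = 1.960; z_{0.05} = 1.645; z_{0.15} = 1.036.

With allocation ratio k = n₂/n₁ = 2.5, Var(x̄₁−x̄₂) = σ²(1/n₁ + 1/(k·n₁)) = σ²·(k+1)/(k·n₁).
So n₁ = (1 + 1/k)·((z_{α} + z_β)/d)² = 1.400 × (2.681/0.41)².
n₁ = 1.400 × 42.76 = 59.9.
Round up: n₁ = 60, giving n₂ = 2.5 × 60 = 150.

n₁ = 60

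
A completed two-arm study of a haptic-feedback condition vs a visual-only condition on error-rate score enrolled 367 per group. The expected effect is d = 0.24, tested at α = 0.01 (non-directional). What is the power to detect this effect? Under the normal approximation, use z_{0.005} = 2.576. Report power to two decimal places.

For two equal groups, power = Φ(d·√(n/2) − z_{α/2}).
d·√(n/2) = 0.24 × √(367/2) = 0.24 × 13.546 = 3.251.
z_β = 3.251 − 2.576 = 0.675.
Power = Φ(0.675) = 0.750.

power ≈ 0.75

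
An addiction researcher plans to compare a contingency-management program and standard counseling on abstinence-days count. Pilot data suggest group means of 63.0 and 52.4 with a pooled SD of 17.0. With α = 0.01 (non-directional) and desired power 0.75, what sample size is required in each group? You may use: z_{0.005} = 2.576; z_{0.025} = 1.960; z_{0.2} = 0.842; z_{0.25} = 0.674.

Cohen's d = |M₁ − M₂| / SD_pooled = |63.0 − 52.4| / 17.0 = 10.6 / 17.0 = 0.624.
For two independent groups with equal n: n = 2·((z_{α/2} + z_β) / d)².
z_{α/2} + z_β = 2.576 + 0.674 = 3.250.
n = 2 × (3.250 / 0.624)² = 2 × 5.208² = 2 × 27.13 = 54.3.
Round up to the next whole participant.

n = 55 per group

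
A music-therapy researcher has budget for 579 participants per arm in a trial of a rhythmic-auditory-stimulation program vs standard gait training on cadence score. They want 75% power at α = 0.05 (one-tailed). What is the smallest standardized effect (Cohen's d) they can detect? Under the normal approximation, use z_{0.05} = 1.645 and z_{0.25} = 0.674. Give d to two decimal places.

For two independent groups of n = 579 each: d_min = (z_{α} + z_β)·√(2/n).
z-sum = 1.645 + 0.674 = 2.319.
d_min = 2.319 × √(2/579) = 2.319 × 0.0588 = 0.136.

d_min ≈ 0.14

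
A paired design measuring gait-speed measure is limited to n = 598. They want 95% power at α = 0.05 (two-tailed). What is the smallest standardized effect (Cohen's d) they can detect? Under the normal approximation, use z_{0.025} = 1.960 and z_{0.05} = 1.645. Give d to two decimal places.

d_min ≈ 0.15

For a single sample (or paired design) of n = 598: d_min = (z_{α/2} + z_β)/√n.
z-sum = 1.960 + 1.645 = 3.605.
d_min = 3.605 / √598 = 3.605 / 24.454 = 0.147.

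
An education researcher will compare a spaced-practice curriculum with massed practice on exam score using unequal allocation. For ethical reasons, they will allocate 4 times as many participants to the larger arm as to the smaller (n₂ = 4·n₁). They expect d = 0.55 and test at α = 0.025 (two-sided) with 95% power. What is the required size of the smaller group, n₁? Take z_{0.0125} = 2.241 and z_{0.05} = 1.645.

n₁ = 63

With allocation ratio k = n₂/n₁ = 4, Var(x̄₁−x̄₂) = σ²(1/n₁ + 1/(k·n₁)) = σ²·(k+1)/(k·n₁).
So n₁ = (1 + 1/k)·((z_{α/2} + z_β)/d)² = 1.250 × (3.886/0.55)².
n₁ = 1.250 × 49.92 = 62.4.
Round up: n₁ = 63, giving n₂ = 4 × 63 = 252.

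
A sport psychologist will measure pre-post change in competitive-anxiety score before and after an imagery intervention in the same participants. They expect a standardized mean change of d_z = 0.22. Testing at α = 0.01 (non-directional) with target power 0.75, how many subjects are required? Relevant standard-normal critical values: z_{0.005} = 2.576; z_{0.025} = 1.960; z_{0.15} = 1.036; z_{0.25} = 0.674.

n = 219 pairs

For a paired (one-sample on differences) test: n = ((z_{α/2} + z_β) / d)².
z_{α/2} + z_β = 2.576 + 0.674 = 3.250.
n = (3.250 / 0.22)² = 14.773² = 218.23.
Round up.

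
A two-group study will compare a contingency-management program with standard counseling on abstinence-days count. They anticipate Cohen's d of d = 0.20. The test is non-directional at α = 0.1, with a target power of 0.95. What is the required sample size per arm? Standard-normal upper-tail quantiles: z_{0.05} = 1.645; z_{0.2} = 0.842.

n = 542 per group

For two independent groups with equal n: n = 2·((z_{α/2} + z_β) / d)².
z_{α/2} + z_β = 1.645 + 1.645 = 3.290.
n = 2 × (3.290 / 0.20)² = 2 × 16.450² = 2 × 270.60 = 541.2.
Round up to the next whole participant.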